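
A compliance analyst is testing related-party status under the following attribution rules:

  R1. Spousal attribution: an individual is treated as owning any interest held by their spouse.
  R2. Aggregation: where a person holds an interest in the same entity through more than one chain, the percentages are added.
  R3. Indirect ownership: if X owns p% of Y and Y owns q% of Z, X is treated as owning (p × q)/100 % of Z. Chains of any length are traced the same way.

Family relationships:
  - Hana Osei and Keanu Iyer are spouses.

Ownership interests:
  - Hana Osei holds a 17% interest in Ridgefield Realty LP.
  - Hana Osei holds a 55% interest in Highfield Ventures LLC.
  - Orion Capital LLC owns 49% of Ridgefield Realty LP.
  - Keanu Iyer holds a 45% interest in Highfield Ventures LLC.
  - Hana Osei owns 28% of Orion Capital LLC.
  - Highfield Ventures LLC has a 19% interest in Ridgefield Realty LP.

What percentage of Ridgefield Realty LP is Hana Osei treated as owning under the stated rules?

By spousal attribution (R1), Hana Osei is treated as also owning Keanu Iyer's interest in Highfield Ventures LLC, giving 55% + 45% = 100%.
Chain via Highfield Ventures LLC (R3): 100% × 19% = 19% of Ridgefield Realty LP.
Chain via Orion Capital LLC (R3): 28% × 49% = 13.72% of Ridgefield Realty LP.
Direct interest in Ridgefield Realty LP: 17%.
Aggregating (R2): 19% + 13.72% + 17% = 49.72%.

49.72%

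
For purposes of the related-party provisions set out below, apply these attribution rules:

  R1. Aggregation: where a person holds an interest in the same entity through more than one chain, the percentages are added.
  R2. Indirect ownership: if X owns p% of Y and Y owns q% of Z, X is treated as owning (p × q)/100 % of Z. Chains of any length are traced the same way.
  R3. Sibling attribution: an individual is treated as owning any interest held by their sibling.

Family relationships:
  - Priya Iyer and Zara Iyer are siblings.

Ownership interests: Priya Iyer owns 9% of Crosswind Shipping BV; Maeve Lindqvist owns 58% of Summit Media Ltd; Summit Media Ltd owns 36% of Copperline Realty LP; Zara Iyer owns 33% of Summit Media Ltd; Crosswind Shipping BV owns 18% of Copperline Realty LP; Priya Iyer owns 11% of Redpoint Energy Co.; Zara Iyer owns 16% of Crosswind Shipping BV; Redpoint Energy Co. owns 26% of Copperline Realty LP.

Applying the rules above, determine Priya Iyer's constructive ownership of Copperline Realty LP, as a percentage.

By sibling attribution (R3), Priya Iyer is treated as also owning Zara Iyer's interest in Crosswind Shipping BV, giving 9% + 16% = 25%.
By sibling attribution (R3), Priya Iyer is treated as owning Zara Iyer's 33% interest in Summit Media Ltd.
Chain via Redpoint Energy Co. (R2): 11% × 26% = 2.86% of Copperline Realty LP.
Chain via Crosswind Shipping BV (R2): 25% × 18% = 4.5% of Copperline Realty LP.
Chain via Summit Media Ltd (R2): 33% × 36% = 11.88% of Copperline Realty LP.
Aggregating (R1): 2.86% + 4.5% + 11.88% = 19.24%.

19.24%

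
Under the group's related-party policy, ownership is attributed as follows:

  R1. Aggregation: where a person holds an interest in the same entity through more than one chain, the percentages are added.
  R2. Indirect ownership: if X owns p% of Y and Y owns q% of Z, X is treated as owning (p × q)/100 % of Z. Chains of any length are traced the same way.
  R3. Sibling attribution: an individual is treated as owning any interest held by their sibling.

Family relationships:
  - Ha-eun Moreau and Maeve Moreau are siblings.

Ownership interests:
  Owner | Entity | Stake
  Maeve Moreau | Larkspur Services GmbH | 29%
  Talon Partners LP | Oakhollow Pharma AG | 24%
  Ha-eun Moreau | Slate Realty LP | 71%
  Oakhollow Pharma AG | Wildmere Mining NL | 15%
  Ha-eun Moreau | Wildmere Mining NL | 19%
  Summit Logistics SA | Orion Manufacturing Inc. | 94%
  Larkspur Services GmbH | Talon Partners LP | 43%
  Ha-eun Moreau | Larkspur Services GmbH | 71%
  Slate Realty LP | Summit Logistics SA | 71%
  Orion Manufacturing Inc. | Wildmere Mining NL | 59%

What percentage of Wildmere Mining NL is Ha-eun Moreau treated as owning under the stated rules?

48.505386%

By sibling attribution (R3), Ha-eun Moreau is treated as also owning Maeve Moreau's interest in Larkspur Services GmbH, giving 71% + 29% = 100%.
Chain via Slate Realty LP → Summit Logistics SA → Orion Manufacturing Inc. (R2): 71% × 71% × 94% × 59% = 27.957386% of Wildmere Mining NL.
Chain via Larkspur Services GmbH → Talon Partners LP → Oakhollow Pharma AG (R2): 100% × 43% × 24% × 15% = 1.548% of Wildmere Mining NL.
Direct interest in Wildmere Mining NL: 19%.
Aggregating (R1): 27.957386% + 1.548% + 19% = 48.505386%.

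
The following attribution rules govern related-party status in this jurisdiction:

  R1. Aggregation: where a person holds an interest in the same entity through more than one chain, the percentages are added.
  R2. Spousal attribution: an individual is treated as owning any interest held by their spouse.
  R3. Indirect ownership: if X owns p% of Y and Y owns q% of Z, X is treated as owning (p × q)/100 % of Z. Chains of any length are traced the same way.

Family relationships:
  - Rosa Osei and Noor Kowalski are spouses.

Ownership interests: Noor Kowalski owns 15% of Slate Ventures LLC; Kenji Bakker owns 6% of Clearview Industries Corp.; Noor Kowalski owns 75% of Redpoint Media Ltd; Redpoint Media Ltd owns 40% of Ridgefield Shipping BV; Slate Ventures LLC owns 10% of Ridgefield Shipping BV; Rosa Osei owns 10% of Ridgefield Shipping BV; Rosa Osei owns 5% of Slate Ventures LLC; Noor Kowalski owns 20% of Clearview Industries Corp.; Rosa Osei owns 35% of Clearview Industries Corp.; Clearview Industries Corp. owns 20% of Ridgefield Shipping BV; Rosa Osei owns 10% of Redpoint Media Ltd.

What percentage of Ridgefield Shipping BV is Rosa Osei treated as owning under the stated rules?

57%

By spousal attribution (R2), Rosa Osei is treated as also owning Noor Kowalski's interest in Slate Ventures LLC, giving 5% + 15% = 20%.
By spousal attribution (R2), Rosa Osei is treated as also owning Noor Kowalski's interest in Redpoint Media Ltd, giving 10% + 75% = 85%.
By spousal attribution (R2), Rosa Osei is treated as also owning Noor Kowalski's interest in Clearview Industries Corp, giving 35% + 20% = 55%.
Chain via Slate Ventures LLC (R3): 20% × 10% = 2% of Ridgefield Shipping BV.
Chain via Redpoint Media Ltd (R3): 85% × 40% = 34% of Ridgefield Shipping BV.
Chain via Clearview Industries Corp. (R3): 55% × 20% = 11% of Ridgefield Shipping BV.
Direct interest in Ridgefield Shipping BV: 10%.
Aggregating (R1): 2% + 34% + 11% + 10% = 57%.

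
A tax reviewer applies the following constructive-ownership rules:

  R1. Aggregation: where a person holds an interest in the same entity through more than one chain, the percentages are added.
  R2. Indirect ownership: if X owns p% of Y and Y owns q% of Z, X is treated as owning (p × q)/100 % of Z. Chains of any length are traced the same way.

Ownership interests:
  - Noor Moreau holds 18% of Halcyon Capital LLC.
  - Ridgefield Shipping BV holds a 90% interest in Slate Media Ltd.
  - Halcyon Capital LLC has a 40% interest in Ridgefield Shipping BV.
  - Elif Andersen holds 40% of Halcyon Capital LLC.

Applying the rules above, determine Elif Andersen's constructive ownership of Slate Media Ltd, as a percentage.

Chain via Halcyon Capital LLC → Ridgefield Shipping BV (R2): 40% × 40% × 90% = 14.4% of Slate Media Ltd.

14.4%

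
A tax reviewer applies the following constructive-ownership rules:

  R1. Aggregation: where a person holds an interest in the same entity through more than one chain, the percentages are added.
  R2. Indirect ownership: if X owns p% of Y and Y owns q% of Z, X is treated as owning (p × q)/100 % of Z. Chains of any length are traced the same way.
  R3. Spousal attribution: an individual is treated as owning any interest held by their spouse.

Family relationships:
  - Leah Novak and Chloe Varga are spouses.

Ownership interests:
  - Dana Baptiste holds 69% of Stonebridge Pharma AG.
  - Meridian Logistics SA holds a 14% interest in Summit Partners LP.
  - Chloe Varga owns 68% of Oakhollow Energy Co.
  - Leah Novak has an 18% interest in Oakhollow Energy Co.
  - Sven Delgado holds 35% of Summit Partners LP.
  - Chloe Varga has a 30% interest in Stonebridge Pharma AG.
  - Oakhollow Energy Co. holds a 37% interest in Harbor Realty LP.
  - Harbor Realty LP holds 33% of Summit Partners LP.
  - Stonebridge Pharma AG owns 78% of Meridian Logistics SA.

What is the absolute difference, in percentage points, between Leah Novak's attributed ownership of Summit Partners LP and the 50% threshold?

36.2234

By spousal attribution (R3), Leah Novak is treated as also owning Chloe Varga's interest in Oakhollow Energy Co, giving 18% + 68% = 86%.
By spousal attribution (R3), Leah Novak is treated as owning Chloe Varga's 30% interest in Stonebridge Pharma AG.
Chain via Oakhollow Energy Co. → Harbor Realty LP (R2): 86% × 37% × 33% = 10.5006% of Summit Partners LP.
Chain via Stonebridge Pharma AG → Meridian Logistics SA (R2): 30% × 78% × 14% = 3.276% of Summit Partners LP.
Aggregating (R1): 10.5006% + 3.276% = 13.7766%.
13.7766% falls short of the 50% threshold by 36.2234 percentage points.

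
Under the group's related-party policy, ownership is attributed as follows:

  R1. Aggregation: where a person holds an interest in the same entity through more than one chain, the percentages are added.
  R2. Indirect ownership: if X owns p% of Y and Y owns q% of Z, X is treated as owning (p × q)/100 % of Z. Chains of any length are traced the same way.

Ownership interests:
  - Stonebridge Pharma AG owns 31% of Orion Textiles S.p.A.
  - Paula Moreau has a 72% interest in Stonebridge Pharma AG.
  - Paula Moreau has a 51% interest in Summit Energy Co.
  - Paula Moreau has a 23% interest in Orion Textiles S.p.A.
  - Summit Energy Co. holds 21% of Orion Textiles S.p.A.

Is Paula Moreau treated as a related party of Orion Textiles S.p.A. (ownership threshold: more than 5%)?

Chain via Stonebridge Pharma AG (R2): 72% × 31% = 22.32% of Orion Textiles S.p.A.
Chain via Summit Energy Co. (R2): 51% × 21% = 10.71% of Orion Textiles S.p.A.
Direct interest in Orion Textiles S.p.A: 23%.
Aggregating (R1): 22.32% + 10.71% + 23% = 56.03%.
56.03% exceeds the 5% threshold, so Paula is a related party to Orion Textiles S.p.A.

Yes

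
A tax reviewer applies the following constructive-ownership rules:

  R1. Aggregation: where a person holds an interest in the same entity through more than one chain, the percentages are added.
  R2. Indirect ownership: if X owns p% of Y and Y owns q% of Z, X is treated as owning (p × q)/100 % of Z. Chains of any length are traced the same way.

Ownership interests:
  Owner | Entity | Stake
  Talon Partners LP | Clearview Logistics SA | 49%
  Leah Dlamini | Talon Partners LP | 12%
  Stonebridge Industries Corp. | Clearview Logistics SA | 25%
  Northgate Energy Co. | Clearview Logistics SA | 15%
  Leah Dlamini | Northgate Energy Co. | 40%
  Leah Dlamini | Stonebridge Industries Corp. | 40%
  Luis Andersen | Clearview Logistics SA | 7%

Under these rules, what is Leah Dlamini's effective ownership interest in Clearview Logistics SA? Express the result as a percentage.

Chain via Talon Partners LP (R2): 12% × 49% = 5.88% of Clearview Logistics SA.
Chain via Stonebridge Industries Corp. (R2): 40% × 25% = 10% of Clearview Logistics SA.
Chain via Northgate Energy Co. (R2): 40% × 15% = 6% of Clearview Logistics SA.
Aggregating (R1): 5.88% + 10% + 6% = 21.88%.

21.88%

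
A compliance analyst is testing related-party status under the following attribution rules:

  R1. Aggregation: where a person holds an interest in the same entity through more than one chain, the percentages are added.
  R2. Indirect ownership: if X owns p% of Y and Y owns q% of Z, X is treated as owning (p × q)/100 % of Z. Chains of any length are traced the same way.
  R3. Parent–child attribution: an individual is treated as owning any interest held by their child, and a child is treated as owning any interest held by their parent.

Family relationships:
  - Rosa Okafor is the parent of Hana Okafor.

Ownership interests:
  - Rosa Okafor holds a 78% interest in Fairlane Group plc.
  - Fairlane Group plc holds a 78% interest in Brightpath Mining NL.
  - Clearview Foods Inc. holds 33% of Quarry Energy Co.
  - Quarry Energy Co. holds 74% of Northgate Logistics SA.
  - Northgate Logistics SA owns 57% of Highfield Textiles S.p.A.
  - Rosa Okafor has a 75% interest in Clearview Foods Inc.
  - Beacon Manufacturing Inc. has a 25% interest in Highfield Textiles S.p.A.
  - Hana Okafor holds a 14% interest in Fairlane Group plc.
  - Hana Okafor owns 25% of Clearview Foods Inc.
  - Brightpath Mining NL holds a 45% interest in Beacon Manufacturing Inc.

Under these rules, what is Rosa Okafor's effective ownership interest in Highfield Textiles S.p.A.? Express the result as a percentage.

21.9924%

By parent–child attribution (R3), Rosa Okafor is treated as also owning Hana Okafor's interest in Fairlane Group plc, giving 78% + 14% = 92%.
By parent–child attribution (R3), Rosa Okafor is treated as also owning Hana Okafor's interest in Clearview Foods Inc, giving 75% + 25% = 100%.
Chain via Fairlane Group plc → Brightpath Mining NL → Beacon Manufacturing Inc. (R2): 92% × 78% × 45% × 25% = 8.073% of Highfield Textiles S.p.A.
Chain via Clearview Foods Inc. → Quarry Energy Co. → Northgate Logistics SA (R2): 100% × 33% × 74% × 57% = 13.9194% of Highfield Textiles S.p.A.
Aggregating (R1): 8.073% + 13.9194% = 21.9924%.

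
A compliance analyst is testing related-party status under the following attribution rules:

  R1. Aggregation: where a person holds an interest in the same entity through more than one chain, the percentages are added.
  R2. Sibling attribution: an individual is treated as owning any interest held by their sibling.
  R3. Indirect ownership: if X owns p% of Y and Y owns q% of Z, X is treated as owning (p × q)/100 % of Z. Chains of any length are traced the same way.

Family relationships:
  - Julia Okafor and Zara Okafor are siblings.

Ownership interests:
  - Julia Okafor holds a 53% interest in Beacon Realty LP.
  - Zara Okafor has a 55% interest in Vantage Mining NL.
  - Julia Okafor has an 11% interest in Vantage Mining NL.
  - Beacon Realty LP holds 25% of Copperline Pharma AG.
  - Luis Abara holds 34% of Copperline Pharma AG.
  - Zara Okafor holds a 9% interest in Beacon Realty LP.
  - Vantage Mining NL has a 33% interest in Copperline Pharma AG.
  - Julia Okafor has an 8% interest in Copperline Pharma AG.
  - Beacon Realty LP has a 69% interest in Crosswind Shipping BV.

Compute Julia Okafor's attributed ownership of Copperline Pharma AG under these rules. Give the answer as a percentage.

45.28%

By sibling attribution (R2), Julia Okafor is treated as also owning Zara Okafor's interest in Beacon Realty LP, giving 53% + 9% = 62%.
By sibling attribution (R2), Julia Okafor is treated as also owning Zara Okafor's interest in Vantage Mining NL, giving 11% + 55% = 66%.
Chain via Beacon Realty LP (R3): 62% × 25% = 15.5% of Copperline Pharma AG.
Chain via Vantage Mining NL (R3): 66% × 33% = 21.78% of Copperline Pharma AG.
Direct interest in Copperline Pharma AG: 8%.
Aggregating (R1): 15.5% + 21.78% + 8% = 45.28%.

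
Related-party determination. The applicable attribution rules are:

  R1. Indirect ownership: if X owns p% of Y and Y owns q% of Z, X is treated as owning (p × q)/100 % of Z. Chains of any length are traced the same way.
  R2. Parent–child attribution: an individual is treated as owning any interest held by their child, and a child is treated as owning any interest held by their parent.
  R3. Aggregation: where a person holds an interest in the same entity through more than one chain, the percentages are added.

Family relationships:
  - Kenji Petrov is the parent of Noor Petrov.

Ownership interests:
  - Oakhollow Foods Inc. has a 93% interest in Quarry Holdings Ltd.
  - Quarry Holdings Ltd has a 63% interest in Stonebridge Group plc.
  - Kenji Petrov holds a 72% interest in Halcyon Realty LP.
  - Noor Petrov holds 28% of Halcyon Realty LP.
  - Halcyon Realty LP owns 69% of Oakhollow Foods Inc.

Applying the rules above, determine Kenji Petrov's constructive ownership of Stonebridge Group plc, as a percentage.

By parent–child attribution (R2), Kenji Petrov is treated as also owning Noor Petrov's interest in Halcyon Realty LP, giving 72% + 28% = 100%.
Chain via Halcyon Realty LP → Oakhollow Foods Inc. → Quarry Holdings Ltd (R1): 100% × 69% × 93% × 63% = 40.4271% of Stonebridge Group plc.

40.4271%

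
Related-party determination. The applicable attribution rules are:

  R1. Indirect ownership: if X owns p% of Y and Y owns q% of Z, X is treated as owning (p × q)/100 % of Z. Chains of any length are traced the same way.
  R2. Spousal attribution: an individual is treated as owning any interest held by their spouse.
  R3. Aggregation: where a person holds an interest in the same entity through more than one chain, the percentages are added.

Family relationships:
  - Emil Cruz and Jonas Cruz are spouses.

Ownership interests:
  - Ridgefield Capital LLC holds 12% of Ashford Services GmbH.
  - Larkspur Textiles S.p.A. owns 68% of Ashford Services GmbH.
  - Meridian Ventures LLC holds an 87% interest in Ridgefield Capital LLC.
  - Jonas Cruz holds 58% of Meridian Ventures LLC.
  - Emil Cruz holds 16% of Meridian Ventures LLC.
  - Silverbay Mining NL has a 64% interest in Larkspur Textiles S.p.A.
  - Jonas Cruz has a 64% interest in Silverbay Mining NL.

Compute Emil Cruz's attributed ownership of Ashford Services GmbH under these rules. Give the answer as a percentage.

35.5784%

By spousal attribution (R2), Emil Cruz is treated as also owning Jonas Cruz's interest in Meridian Ventures LLC, giving 16% + 58% = 74%.
By spousal attribution (R2), Emil Cruz is treated as owning Jonas Cruz's 64% interest in Silverbay Mining NL.
Chain via Meridian Ventures LLC → Ridgefield Capital LLC (R1): 74% × 87% × 12% = 7.7256% of Ashford Services GmbH.
Chain via Silverbay Mining NL → Larkspur Textiles S.p.A. (R1): 64% × 64% × 68% = 27.8528% of Ashford Services GmbH.
Aggregating (R3): 7.7256% + 27.8528% = 35.5784%.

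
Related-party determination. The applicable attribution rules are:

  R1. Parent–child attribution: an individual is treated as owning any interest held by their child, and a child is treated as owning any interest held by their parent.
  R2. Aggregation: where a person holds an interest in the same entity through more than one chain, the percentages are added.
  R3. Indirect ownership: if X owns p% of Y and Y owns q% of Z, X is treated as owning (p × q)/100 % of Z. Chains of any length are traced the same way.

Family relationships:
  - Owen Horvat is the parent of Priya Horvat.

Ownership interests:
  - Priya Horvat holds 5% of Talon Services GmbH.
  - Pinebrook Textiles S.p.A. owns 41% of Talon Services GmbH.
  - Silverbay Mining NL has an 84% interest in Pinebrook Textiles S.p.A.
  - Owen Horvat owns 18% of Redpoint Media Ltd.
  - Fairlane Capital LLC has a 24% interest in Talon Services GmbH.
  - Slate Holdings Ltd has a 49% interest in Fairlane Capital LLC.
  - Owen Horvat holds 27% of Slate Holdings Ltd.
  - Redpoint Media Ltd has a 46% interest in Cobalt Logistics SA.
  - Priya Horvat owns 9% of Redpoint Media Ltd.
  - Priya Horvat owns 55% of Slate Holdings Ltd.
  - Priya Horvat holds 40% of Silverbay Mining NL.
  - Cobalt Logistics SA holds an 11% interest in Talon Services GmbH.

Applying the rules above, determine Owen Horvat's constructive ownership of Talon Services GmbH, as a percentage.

By parent–child attribution (R1), Owen Horvat is treated as also owning Priya Horvat's interest in Slate Holdings Ltd, giving 27% + 55% = 82%.
By parent–child attribution (R1), Owen Horvat is treated as also owning Priya Horvat's interest in Redpoint Media Ltd, giving 18% + 9% = 27%.
By parent–child attribution (R1), Owen Horvat is treated as owning Priya Horvat's 40% interest in Silverbay Mining NL.
By parent–child attribution (R1), Owen Horvat is treated as owning Priya Horvat's 5% interest in Talon Services GmbH.
Chain via Slate Holdings Ltd → Fairlane Capital LLC (R3): 82% × 49% × 24% = 9.6432% of Talon Services GmbH.
Chain via Redpoint Media Ltd → Cobalt Logistics SA (R3): 27% × 46% × 11% = 1.3662% of Talon Services GmbH.
Chain via Silverbay Mining NL → Pinebrook Textiles S.p.A. (R3): 40% × 84% × 41% = 13.776% of Talon Services GmbH.
Direct interest in Talon Services GmbH: 5%.
Aggregating (R2): 9.6432% + 1.3662% + 13.776% + 5% = 29.7854%.

29.7854%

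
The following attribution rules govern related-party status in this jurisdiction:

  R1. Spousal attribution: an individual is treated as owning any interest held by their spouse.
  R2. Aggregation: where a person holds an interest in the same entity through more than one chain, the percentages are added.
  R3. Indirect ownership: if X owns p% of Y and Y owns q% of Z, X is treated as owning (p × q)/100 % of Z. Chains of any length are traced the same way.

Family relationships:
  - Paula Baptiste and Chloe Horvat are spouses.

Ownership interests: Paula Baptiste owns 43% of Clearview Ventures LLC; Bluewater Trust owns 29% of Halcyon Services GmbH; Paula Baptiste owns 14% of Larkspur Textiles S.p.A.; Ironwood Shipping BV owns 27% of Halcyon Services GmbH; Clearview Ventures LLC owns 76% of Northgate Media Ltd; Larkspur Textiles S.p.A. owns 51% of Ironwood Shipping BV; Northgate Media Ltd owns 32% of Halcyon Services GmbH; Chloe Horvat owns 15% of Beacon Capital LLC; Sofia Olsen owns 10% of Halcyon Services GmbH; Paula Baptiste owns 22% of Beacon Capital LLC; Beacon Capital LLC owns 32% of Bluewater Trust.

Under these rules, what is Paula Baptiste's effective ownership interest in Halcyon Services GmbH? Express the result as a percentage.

By spousal attribution (R1), Paula Baptiste is treated as also owning Chloe Horvat's interest in Beacon Capital LLC, giving 22% + 15% = 37%.
Chain via Clearview Ventures LLC → Northgate Media Ltd (R3): 43% × 76% × 32% = 10.4576% of Halcyon Services GmbH.
Chain via Larkspur Textiles S.p.A. → Ironwood Shipping BV (R3): 14% × 51% × 27% = 1.9278% of Halcyon Services GmbH.
Chain via Beacon Capital LLC → Bluewater Trust (R3): 37% × 32% × 29% = 3.4336% of Halcyon Services GmbH.
Aggregating (R2): 10.4576% + 1.9278% + 3.4336% = 15.819%.

15.819%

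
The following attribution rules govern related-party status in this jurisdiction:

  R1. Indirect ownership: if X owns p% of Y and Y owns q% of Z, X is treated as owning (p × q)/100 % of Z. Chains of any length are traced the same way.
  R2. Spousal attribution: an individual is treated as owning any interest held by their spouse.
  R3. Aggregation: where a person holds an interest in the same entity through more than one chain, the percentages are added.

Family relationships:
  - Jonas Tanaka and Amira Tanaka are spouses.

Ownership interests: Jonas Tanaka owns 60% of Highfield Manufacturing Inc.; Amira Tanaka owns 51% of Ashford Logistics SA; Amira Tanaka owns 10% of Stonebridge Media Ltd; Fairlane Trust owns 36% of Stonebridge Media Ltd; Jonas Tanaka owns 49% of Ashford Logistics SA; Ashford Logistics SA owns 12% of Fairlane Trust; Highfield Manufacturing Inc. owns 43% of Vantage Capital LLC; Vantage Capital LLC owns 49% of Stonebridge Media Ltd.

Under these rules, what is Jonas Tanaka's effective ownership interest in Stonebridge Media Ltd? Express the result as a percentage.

By spousal attribution (R2), Jonas Tanaka is treated as also owning Amira Tanaka's interest in Ashford Logistics SA, giving 49% + 51% = 100%.
By spousal attribution (R2), Jonas Tanaka is treated as owning Amira Tanaka's 10% interest in Stonebridge Media Ltd.
Chain via Highfield Manufacturing Inc. → Vantage Capital LLC (R1): 60% × 43% × 49% = 12.642% of Stonebridge Media Ltd.
Chain via Ashford Logistics SA → Fairlane Trust (R1): 100% × 12% × 36% = 4.32% of Stonebridge Media Ltd.
Direct interest in Stonebridge Media Ltd: 10%.
Aggregating (R3): 12.642% + 4.32% + 10% = 26.962%.

26.962%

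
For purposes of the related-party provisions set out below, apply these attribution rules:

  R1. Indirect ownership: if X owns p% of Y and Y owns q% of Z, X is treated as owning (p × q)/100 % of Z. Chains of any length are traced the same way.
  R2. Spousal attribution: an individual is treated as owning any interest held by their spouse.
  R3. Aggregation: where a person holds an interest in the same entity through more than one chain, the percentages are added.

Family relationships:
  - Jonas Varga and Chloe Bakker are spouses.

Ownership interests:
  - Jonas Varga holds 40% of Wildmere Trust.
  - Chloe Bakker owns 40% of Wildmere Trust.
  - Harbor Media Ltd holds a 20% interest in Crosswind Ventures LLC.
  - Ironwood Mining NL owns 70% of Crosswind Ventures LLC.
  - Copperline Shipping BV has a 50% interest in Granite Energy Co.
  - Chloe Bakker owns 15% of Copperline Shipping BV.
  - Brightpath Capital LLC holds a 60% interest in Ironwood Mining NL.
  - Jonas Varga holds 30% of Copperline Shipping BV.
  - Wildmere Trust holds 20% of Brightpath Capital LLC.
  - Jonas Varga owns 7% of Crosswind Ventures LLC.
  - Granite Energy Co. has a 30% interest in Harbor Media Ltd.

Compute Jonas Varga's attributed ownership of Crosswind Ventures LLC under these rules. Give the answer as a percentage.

15.07%

By spousal attribution (R2), Jonas Varga is treated as also owning Chloe Bakker's interest in Wildmere Trust, giving 40% + 40% = 80%.
By spousal attribution (R2), Jonas Varga is treated as also owning Chloe Bakker's interest in Copperline Shipping BV, giving 30% + 15% = 45%.
Chain via Wildmere Trust → Brightpath Capital LLC → Ironwood Mining NL (R1): 80% × 20% × 60% × 70% = 6.72% of Crosswind Ventures LLC.
Chain via Copperline Shipping BV → Granite Energy Co. → Harbor Media Ltd (R1): 45% × 50% × 30% × 20% = 1.35% of Crosswind Ventures LLC.
Direct interest in Crosswind Ventures LLC: 7%.
Aggregating (R3): 6.72% + 1.35% + 7% = 15.07%.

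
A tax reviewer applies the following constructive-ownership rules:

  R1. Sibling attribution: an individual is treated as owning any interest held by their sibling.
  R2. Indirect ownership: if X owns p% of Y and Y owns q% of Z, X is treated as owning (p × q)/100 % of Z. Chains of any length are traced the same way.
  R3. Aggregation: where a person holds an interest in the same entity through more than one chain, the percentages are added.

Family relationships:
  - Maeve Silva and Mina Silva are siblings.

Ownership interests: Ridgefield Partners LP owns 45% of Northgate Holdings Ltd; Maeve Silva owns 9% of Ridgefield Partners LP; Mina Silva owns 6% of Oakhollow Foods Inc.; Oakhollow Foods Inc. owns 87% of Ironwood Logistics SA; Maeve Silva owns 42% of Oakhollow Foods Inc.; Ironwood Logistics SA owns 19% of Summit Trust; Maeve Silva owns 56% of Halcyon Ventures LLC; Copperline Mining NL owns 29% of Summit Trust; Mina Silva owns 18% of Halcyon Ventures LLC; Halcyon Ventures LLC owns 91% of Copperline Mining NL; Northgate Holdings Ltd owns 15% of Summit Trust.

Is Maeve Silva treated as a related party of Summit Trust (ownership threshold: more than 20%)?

Yes

By sibling attribution (R1), Maeve Silva is treated as also owning Mina Silva's interest in Oakhollow Foods Inc, giving 42% + 6% = 48%.
By sibling attribution (R1), Maeve Silva is treated as also owning Mina Silva's interest in Halcyon Ventures LLC, giving 56% + 18% = 74%.
Chain via Oakhollow Foods Inc. → Ironwood Logistics SA (R2): 48% × 87% × 19% = 7.9344% of Summit Trust.
Chain via Halcyon Ventures LLC → Copperline Mining NL (R2): 74% × 91% × 29% = 19.5286% of Summit Trust.
Chain via Ridgefield Partners LP → Northgate Holdings Ltd (R2): 9% × 45% × 15% = 0.6075% of Summit Trust.
Aggregating (R3): 7.9344% + 19.5286% + 0.6075% = 28.0705%.
28.0705% exceeds the 20% threshold, so Maeve is a related party to Summit Trust.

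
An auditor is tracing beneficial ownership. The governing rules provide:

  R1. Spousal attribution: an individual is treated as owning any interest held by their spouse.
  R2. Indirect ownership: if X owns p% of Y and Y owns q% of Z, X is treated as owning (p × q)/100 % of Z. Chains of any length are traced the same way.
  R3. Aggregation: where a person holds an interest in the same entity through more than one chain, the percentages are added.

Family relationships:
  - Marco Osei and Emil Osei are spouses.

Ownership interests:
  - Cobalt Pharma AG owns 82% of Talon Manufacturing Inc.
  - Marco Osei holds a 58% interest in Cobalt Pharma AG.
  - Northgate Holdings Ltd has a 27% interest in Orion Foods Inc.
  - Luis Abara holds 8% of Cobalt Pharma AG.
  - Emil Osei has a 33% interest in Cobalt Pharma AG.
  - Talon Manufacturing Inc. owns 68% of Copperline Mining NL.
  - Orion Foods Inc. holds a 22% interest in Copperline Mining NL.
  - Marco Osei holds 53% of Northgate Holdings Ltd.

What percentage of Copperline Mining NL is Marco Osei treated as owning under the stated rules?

53.8898%

By spousal attribution (R1), Marco Osei is treated as also owning Emil Osei's interest in Cobalt Pharma AG, giving 58% + 33% = 91%.
Chain via Cobalt Pharma AG → Talon Manufacturing Inc. (R2): 91% × 82% × 68% = 50.7416% of Copperline Mining NL.
Chain via Northgate Holdings Ltd → Orion Foods Inc. (R2): 53% × 27% × 22% = 3.1482% of Copperline Mining NL.
Aggregating (R3): 50.7416% + 3.1482% = 53.8898%.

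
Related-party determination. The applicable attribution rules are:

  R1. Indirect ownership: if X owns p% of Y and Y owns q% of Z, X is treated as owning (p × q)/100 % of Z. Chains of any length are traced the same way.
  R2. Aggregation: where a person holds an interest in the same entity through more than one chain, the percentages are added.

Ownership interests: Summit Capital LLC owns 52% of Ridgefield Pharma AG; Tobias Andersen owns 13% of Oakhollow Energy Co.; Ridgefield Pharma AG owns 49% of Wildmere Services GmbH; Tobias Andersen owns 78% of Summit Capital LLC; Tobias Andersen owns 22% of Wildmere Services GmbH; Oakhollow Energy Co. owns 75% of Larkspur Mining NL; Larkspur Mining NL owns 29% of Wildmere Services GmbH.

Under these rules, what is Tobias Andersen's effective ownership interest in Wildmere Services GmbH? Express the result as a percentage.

Chain via Oakhollow Energy Co. → Larkspur Mining NL (R1): 13% × 75% × 29% = 2.8275% of Wildmere Services GmbH.
Chain via Summit Capital LLC → Ridgefield Pharma AG (R1): 78% × 52% × 49% = 19.8744% of Wildmere Services GmbH.
Direct interest in Wildmere Services GmbH: 22%.
Aggregating (R2): 2.8275% + 19.8744% + 22% = 44.7019%.

44.7019%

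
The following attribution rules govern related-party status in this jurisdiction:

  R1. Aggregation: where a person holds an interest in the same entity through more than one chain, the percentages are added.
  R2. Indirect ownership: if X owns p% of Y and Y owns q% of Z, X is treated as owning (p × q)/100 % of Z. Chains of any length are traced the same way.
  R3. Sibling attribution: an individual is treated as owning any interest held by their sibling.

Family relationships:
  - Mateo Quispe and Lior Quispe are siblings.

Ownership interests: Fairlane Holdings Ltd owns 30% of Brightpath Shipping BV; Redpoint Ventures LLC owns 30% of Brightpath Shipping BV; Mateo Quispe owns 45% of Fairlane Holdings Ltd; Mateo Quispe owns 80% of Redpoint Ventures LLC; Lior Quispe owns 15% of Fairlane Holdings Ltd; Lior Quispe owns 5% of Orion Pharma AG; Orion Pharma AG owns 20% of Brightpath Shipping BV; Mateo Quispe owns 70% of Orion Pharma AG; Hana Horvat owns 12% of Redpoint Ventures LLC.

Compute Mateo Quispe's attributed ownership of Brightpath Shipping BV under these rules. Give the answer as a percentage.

By sibling attribution (R3), Mateo Quispe is treated as also owning Lior Quispe's interest in Orion Pharma AG, giving 70% + 5% = 75%.
By sibling attribution (R3), Mateo Quispe is treated as also owning Lior Quispe's interest in Fairlane Holdings Ltd, giving 45% + 15% = 60%.
Chain via Redpoint Ventures LLC (R2): 80% × 30% = 24% of Brightpath Shipping BV.
Chain via Orion Pharma AG (R2): 75% × 20% = 15% of Brightpath Shipping BV.
Chain via Fairlane Holdings Ltd (R2): 60% × 30% = 18% of Brightpath Shipping BV.
Aggregating (R1): 24% + 15% + 18% = 57%.

57%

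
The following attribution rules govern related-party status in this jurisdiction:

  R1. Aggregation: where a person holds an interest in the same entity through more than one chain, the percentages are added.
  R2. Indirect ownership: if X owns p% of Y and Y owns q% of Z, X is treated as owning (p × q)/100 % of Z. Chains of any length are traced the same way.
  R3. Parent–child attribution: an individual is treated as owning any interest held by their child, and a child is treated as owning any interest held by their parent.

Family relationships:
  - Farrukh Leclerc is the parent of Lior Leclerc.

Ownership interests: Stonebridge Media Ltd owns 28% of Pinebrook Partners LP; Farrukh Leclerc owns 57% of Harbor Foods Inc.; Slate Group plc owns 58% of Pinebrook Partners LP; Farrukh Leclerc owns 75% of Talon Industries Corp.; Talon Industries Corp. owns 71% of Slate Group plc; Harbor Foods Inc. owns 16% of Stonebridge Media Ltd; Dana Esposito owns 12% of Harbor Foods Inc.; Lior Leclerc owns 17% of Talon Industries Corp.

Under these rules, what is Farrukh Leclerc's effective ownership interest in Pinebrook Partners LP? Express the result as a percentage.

40.4392%

By parent–child attribution (R3), Farrukh Leclerc is treated as also owning Lior Leclerc's interest in Talon Industries Corp, giving 75% + 17% = 92%.
Chain via Harbor Foods Inc. → Stonebridge Media Ltd (R2): 57% × 16% × 28% = 2.5536% of Pinebrook Partners LP.
Chain via Talon Industries Corp. → Slate Group plc (R2): 92% × 71% × 58% = 37.8856% of Pinebrook Partners LP.
Aggregating (R1): 2.5536% + 37.8856% = 40.4392%.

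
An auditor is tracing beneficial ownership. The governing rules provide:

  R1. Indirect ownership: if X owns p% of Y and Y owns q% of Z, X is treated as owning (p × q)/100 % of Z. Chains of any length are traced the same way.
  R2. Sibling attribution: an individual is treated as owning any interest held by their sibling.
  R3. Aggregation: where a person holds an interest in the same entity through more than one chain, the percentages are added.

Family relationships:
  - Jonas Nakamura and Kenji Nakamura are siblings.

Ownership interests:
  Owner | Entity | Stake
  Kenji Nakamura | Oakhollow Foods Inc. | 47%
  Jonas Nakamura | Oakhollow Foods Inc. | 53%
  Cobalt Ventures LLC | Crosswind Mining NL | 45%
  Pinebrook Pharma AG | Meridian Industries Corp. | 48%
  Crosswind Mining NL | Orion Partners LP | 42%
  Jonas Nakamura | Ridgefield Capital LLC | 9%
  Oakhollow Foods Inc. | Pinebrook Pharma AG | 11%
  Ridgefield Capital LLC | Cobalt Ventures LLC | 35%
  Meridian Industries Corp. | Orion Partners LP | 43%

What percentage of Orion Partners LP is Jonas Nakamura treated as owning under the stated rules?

By sibling attribution (R2), Jonas Nakamura is treated as also owning Kenji Nakamura's interest in Oakhollow Foods Inc, giving 53% + 47% = 100%.
Chain via Oakhollow Foods Inc. → Pinebrook Pharma AG → Meridian Industries Corp. (R1): 100% × 11% × 48% × 43% = 2.2704% of Orion Partners LP.
Chain via Ridgefield Capital LLC → Cobalt Ventures LLC → Crosswind Mining NL (R1): 9% × 35% × 45% × 42% = 0.59535% of Orion Partners LP.
Aggregating (R3): 2.2704% + 0.59535% = 2.86575%.

2.86575%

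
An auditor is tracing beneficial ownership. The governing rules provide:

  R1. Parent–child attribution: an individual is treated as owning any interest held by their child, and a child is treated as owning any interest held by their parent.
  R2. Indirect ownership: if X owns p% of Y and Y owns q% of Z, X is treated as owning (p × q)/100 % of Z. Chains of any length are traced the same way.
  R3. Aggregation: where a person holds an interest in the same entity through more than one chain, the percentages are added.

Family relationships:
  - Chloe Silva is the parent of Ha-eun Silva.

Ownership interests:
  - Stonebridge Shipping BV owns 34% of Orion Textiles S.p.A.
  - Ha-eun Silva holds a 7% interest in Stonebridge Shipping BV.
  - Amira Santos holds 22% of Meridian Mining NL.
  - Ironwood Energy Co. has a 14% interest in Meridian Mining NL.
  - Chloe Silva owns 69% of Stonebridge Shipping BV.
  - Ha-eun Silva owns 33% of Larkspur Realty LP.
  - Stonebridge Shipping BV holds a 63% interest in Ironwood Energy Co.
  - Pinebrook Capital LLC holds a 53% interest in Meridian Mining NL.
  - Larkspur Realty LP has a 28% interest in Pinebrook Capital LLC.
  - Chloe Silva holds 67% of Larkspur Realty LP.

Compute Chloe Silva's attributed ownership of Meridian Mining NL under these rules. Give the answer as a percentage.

By parent–child attribution (R1), Chloe Silva is treated as also owning Ha-eun Silva's interest in Larkspur Realty LP, giving 67% + 33% = 100%.
By parent–child attribution (R1), Chloe Silva is treated as also owning Ha-eun Silva's interest in Stonebridge Shipping BV, giving 69% + 7% = 76%.
Chain via Larkspur Realty LP → Pinebrook Capital LLC (R2): 100% × 28% × 53% = 14.84% of Meridian Mining NL.
Chain via Stonebridge Shipping BV → Ironwood Energy Co. (R2): 76% × 63% × 14% = 6.7032% of Meridian Mining NL.
Aggregating (R3): 14.84% + 6.7032% = 21.5432%.

21.5432%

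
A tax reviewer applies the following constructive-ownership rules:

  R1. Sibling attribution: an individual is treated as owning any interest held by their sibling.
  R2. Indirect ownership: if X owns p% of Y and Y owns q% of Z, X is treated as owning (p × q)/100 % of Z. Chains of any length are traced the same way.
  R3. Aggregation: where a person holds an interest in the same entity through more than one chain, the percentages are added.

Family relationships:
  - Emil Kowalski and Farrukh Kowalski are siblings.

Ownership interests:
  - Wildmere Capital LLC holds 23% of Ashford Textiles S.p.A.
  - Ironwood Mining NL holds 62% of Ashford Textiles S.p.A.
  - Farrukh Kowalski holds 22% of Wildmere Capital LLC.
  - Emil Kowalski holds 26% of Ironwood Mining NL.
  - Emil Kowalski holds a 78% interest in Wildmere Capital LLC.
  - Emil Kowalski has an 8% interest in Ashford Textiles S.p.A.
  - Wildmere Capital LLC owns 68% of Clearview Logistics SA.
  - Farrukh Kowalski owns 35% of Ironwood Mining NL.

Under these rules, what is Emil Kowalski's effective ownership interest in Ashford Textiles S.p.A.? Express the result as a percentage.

68.82%

By sibling attribution (R1), Emil Kowalski is treated as also owning Farrukh Kowalski's interest in Wildmere Capital LLC, giving 78% + 22% = 100%.
By sibling attribution (R1), Emil Kowalski is treated as also owning Farrukh Kowalski's interest in Ironwood Mining NL, giving 26% + 35% = 61%.
Chain via Wildmere Capital LLC (R2): 100% × 23% = 23% of Ashford Textiles S.p.A.
Chain via Ironwood Mining NL (R2): 61% × 62% = 37.82% of Ashford Textiles S.p.A.
Direct interest in Ashford Textiles S.p.A: 8%.
Aggregating (R3): 23% + 37.82% + 8% = 68.82%.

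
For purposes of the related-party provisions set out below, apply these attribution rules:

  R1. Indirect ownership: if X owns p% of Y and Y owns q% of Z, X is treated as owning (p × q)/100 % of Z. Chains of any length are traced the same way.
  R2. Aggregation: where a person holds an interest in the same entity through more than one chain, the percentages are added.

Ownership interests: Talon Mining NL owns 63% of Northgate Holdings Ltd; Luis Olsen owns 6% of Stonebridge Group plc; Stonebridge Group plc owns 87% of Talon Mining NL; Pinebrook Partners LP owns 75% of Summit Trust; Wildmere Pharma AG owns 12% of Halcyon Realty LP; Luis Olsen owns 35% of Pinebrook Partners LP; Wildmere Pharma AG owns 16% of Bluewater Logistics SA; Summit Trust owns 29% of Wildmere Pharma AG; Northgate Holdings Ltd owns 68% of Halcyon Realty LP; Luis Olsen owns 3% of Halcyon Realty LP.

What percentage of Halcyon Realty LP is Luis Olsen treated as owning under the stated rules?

Chain via Stonebridge Group plc → Talon Mining NL → Northgate Holdings Ltd (R1): 6% × 87% × 63% × 68% = 2.236248% of Halcyon Realty LP.
Chain via Pinebrook Partners LP → Summit Trust → Wildmere Pharma AG (R1): 35% × 75% × 29% × 12% = 0.9135% of Halcyon Realty LP.
Direct interest in Halcyon Realty LP: 3%.
Aggregating (R2): 2.236248% + 0.9135% + 3% = 6.149748%.

6.149748%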